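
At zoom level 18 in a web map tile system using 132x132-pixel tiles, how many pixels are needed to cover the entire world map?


tiles per axis = 2^18 = 262144
total tiles = 262144^2 = 68719476736
pixels per axis = 262144 * 132 = 34603008
total pixels = 34603008^2 = 1197368162648064

1197368162648064 pixels


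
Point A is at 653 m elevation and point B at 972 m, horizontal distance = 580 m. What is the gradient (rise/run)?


gradient = (972 - 653) / 580 = 319 / 580 = 0.55

0.55


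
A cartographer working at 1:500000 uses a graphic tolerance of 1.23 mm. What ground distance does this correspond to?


ground = 1.23 mm * 500000 / 1000 = 615.0 m

615.0 m


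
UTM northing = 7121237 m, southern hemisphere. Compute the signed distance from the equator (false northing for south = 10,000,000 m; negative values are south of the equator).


For southern: actual = 7121237 - 10000000 = -2878763 m

-2878763 m


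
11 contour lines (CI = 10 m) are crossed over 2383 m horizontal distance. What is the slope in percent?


elevation change = 11 * 10 = 110 m
slope = 110 / 2383 * 100 = 4.6%

4.6%


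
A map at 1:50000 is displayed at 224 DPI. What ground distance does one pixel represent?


pixel_cm = 2.54 / 224 ≈ 0.011339 cm
ground = pixel_cm * 50000 / 100 = 2.54 * 50000 / (224 * 100) = 127000 / 22400 ≈ 5.67 m

5.67 m


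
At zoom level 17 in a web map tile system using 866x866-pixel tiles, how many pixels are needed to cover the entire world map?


tiles per axis = 2^17 = 131072
total tiles = 131072^2 = 17179869184
pixels per axis = 131072 * 866 = 113508352
total pixels = 113508352^2 = 12884145973755904

12884145973755904 pixels


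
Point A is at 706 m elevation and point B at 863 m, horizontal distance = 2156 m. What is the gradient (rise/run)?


gradient = (863 - 706) / 2156 = 157 / 2156 = 0.0728

0.0728


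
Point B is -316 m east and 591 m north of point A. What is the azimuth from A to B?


az = atan2(-316, 591) = -28.1 deg
adjusted to 0-360: 331.9 degrees

331.9 degrees


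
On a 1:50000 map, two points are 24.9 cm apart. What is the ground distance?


ground = 24.9 cm * 50000 / 100 = 12450.0 m = 12.45 km

12.45 km


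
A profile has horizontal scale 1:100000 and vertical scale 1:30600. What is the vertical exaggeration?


VE = horizontal_scale / vertical_scale = 100000 / 30600 ≈ 3.3

3.3x


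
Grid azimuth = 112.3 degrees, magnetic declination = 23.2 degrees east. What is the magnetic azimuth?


magnetic azimuth = grid azimuth - declination (east +ve)
mag_az = 112.3 - 23.2 = 89.1 degrees

89.1 degrees


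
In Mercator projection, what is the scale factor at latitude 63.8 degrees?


SF = 1 / cos(63.8) = 1 / 0.441506 = 2.265

2.265


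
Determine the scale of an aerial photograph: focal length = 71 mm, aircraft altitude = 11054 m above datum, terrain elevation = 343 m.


scale = f / (H - h) = 71 mm / 10711 m = 71 / 10711000 = 1:150859

1:150859


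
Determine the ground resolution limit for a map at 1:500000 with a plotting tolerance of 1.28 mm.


ground = 1.28 mm * 500000 / 1000 = 640.0 m

640.0 m


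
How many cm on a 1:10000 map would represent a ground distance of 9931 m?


map_cm = 9931 * 100 / 10000 = 99.31 cm

99.31 cm


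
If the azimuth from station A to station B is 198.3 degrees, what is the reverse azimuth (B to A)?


back azimuth = (198.3 + 180) mod 360 = 18.3 degrees

18.3 degrees


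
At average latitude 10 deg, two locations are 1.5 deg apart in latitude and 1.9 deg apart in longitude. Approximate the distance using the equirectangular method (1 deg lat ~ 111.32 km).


dlat_km = 1.5 * 111.32 = 166.98
dlon_km = 1.9 * 111.32 * cos(10) ≈ 208.295
dist = sqrt(166.98^2 + 208.295^2) ≈ 267.0 km

267.0 km


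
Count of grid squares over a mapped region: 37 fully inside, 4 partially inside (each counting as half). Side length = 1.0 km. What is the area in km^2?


effective squares = 37 + 4 * 0.5 = 39.0
area = 39.0 * 1.0 = 39.0 km^2

39.0 km^2


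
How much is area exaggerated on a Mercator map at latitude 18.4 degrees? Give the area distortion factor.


area_distortion = 1/cos^2(18.4) = 1.111

1.111


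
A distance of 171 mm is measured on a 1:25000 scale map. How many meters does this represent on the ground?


ground = 171 mm * 25000 / 1000 = 4275.0 m

4275.0 m


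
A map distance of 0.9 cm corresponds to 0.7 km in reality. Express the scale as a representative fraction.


ground = 0.7 km = 70000 cm; RF denominator = ground / map = 70000 / 0.9 ≈ 77778; RF = 1:77778

1:77778


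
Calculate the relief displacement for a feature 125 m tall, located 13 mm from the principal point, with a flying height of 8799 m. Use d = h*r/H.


d = h * r / H = 125 * 13 / 8799 = 0.18 mm

0.18 mm


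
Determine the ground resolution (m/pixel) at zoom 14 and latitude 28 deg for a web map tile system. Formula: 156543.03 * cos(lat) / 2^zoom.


res = 156543.03 * cos(28) / 2^14 = 156543.03 * 0.88294759 / 16384 = 8.44 m/pixel

8.44 m/pixel


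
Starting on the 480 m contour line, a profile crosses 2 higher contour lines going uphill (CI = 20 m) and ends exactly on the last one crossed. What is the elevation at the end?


elevation = 480 + 2 * 20 = 520 m

520 m


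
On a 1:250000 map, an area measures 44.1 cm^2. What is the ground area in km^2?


ground_area = 44.1 * (250000/100)^2 = 275625000.0 m^2 = 275.625 km^2

275.625 km^2


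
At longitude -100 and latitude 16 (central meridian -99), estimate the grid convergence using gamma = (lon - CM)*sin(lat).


gamma = (-100 - -99) * sin(16) = -1 * 0.275637 = -0.276 degrees

-0.276 degrees


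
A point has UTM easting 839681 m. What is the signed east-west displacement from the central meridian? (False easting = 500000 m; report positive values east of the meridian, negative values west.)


displacement = 839681 - 500000 = 339681 m

339681 m


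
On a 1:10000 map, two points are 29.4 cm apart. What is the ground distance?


ground = 29.4 cm * 10000 / 100 = 2940.0 m = 2.94 km

2.94 km


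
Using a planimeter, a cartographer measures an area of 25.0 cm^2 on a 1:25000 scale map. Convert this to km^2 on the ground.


ground_area = 25.0 * (25000/100)^2 = 1562500.0 m^2 = 1.5625 km^2 ≈ 1.563 km^2

1.563 km^2


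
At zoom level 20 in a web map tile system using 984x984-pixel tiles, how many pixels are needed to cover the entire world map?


tiles per axis = 2^20 = 1048576
total tiles = 1048576^2 = 1099511627776
pixels per axis = 1048576 * 984 = 1031798784
total pixels = 1031798784^2 = 1064608730663878656

1064608730663878656 pixels


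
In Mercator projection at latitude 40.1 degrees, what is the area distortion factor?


area_distortion = 1/cos^2(40.1) = 1.709

1.709


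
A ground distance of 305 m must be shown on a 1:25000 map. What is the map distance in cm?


map_cm = 305 * 100 / 25000 = 1.22 cm

1.22 cm


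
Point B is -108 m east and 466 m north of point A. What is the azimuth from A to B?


az = atan2(-108, 466) = -13.0 deg
adjusted to 0-360: 347.0 degrees

347.0 degrees


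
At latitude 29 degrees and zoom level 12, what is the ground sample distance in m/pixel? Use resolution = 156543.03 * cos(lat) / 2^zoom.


res = 156543.03 * cos(29) / 2^12 = 156543.03 * 0.87461971 / 4096 = 33.43 m/pixel

33.43 m/pixel


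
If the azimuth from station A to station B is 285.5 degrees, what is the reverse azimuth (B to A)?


back azimuth = (285.5 + 180) mod 360 = 105.5 degrees

105.5 degrees


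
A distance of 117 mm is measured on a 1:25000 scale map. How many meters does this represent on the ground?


ground = 117 mm * 25000 / 1000 = 2925.0 m

2925.0 m


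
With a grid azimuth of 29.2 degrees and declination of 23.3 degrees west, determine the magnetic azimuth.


magnetic azimuth = grid azimuth - declination (east +ve)
mag_az = 29.2 - -23.3 = 52.5 degrees

52.5 degrees


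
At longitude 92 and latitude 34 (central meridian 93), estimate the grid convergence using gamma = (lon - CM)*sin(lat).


gamma = (92 - 93) * sin(34) = -1 * 0.559193 = -0.559 degrees

-0.559 degrees


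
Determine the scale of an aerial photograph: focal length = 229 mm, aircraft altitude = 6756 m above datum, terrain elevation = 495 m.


scale = f / (H - h) = 229 mm / 6261 m = 229 / 6261000 = 1:27341

1:27341


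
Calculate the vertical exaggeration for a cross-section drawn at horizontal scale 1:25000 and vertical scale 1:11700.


VE = horizontal_scale / vertical_scale = 25000 / 11700 ≈ 2.1

2.1x


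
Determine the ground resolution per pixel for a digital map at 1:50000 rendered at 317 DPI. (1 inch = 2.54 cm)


pixel_cm = 2.54 / 317 ≈ 0.008013 cm
ground = pixel_cm * 50000 / 100 = 2.54 * 50000 / (317 * 100) = 127000 / 31700 ≈ 4.01 m

4.01 m


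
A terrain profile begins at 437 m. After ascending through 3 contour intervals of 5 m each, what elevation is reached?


elevation = 437 + 3 * 5 = 452 m

452 m


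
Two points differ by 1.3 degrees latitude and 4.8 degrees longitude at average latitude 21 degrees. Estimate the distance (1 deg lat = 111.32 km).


dlat_km = 1.3 * 111.32 = 144.716
dlon_km = 4.8 * 111.32 * cos(21) ≈ 498.846
dist = sqrt(144.716^2 + 498.846^2) ≈ 519.4 km

519.4 km


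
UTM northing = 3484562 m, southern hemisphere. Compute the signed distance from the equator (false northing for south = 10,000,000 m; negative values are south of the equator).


For southern: actual = 3484562 - 10000000 = -6515438 m

-6515438 m


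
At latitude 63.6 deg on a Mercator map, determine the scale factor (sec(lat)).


SF = 1 / cos(63.6) = 1 / 0.444635 = 2.249

2.249


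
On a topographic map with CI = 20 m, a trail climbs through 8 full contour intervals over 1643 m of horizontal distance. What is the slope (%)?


elevation change = 8 * 20 = 160 m
slope = 160 / 1643 * 100 = 9.7%

9.7%


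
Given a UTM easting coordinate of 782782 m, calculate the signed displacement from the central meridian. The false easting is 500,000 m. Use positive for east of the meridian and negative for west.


displacement = 782782 - 500000 = 282782 m

282782 m


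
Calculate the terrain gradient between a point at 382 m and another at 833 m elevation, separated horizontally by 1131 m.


gradient = (833 - 382) / 1131 = 451 / 1131 = 0.3988

0.3988


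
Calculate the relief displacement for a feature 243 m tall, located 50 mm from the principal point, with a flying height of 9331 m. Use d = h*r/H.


d = h * r / H = 243 * 50 / 9331 = 1.3 mm

1.3 mm


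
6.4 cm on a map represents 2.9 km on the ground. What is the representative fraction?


ground = 2.9 km = 290000 cm; RF denominator = ground / map = 290000 / 6.4 ≈ 45313; RF = 1:45313

1:45313


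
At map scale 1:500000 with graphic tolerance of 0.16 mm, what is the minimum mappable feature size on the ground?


ground = 0.16 mm * 500000 / 1000 = 80.0 m

80.0 m


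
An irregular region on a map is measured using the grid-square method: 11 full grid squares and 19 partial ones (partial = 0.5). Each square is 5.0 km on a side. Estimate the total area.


effective squares = 11 + 19 * 0.5 = 20.5
area = 20.5 * 25.0 = 512.5 km^2

512.5 km^2


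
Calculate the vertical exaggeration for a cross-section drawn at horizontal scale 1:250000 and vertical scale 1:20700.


VE = horizontal_scale / vertical_scale = 250000 / 20700 ≈ 12.1

12.1x


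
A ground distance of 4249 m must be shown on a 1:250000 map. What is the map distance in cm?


map_cm = 4249 * 100 / 250000 = 1.6996 cm ≈ 1.7 cm

1.7 cm


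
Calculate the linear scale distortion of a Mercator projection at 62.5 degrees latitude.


SF = 1 / cos(62.5) = 1 / 0.461749 = 2.166

2.166


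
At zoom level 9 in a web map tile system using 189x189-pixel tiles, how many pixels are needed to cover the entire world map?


tiles per axis = 2^9 = 512
total tiles = 512^2 = 262144
pixels per axis = 512 * 189 = 96768
total pixels = 96768^2 = 9364045824

9364045824 pixels


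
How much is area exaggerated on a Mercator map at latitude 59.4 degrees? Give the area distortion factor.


area_distortion = 1/cos^2(59.4) = 3.859

3.859


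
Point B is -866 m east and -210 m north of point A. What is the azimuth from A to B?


az = atan2(-866, -210) = -103.6 deg
adjusted to 0-360: 256.4 degrees

256.4 degrees


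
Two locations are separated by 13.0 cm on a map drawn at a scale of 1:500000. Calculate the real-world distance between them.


ground = 13.0 cm * 500000 / 100 = 65000.0 m = 65.0 km

65.0 km


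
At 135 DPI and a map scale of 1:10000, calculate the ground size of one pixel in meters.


pixel_cm = 2.54 / 135 ≈ 0.018815 cm
ground = pixel_cm * 10000 / 100 = 2.54 * 10000 / (135 * 100) = 25400 / 13500 ≈ 1.88 m

1.88 m


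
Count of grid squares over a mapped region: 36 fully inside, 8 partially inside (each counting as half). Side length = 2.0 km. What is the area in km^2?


effective squares = 36 + 8 * 0.5 = 40.0
area = 40.0 * 4.0 = 160.0 km^2

160.0 km^2


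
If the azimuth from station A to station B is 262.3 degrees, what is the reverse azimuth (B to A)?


back azimuth = (262.3 + 180) mod 360 = 82.3 degrees

82.3 degrees


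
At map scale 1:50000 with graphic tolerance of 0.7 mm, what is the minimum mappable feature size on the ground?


ground = 0.7 mm * 50000 / 1000 = 35.0 m

35.0 m


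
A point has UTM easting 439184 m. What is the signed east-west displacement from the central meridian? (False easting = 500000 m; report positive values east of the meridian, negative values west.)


displacement = 439184 - 500000 = -60816 m

-60816 m


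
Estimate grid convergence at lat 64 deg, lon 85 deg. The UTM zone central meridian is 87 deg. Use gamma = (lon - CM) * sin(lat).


gamma = (85 - 87) * sin(64) = -2 * 0.898794 = -1.798 degrees

-1.798 degrees


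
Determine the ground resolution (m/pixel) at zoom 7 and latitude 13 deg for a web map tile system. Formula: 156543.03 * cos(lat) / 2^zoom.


res = 156543.03 * cos(13) / 2^7 = 156543.03 * 0.97437006 / 128 = 1191.65 m/pixel

1191.65 m/pixel


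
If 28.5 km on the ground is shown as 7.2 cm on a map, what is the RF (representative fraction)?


ground = 28.5 km = 2850000 cm; RF denominator = ground / map = 2850000 / 7.2 ≈ 395833; RF = 1:395833

1:395833


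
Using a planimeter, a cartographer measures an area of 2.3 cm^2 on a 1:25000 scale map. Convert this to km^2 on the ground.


ground_area = 2.3 * (25000/100)^2 = 143750.0 m^2 = 0.14375 km^2 ≈ 0.144 km^2

0.144 km^2


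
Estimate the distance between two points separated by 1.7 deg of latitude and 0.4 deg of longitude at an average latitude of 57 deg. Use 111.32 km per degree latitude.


dlat_km = 1.7 * 111.32 = 189.244
dlon_km = 0.4 * 111.32 * cos(57) ≈ 24.252
dist = sqrt(189.244^2 + 24.252^2) ≈ 190.8 km

190.8 km


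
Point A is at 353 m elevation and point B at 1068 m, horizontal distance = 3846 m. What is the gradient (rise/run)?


gradient = (1068 - 353) / 3846 = 715 / 3846 = 0.1859

0.1859


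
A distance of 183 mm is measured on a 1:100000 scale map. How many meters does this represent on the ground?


ground = 183 mm * 100000 / 1000 = 18300.0 m

18300.0 m


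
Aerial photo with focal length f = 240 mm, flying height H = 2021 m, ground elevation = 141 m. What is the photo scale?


scale = f / (H - h) = 240 mm / 1880 m = 240 / 1880000 = 1:7833

1:7833


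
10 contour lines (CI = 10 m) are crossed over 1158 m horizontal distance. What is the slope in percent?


elevation change = 10 * 10 = 100 m
slope = 100 / 1158 * 100 = 8.6%

8.6%


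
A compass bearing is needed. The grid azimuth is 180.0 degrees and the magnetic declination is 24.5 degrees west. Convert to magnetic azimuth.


magnetic azimuth = grid azimuth - declination (east +ve)
mag_az = 180.0 - -24.5 = 204.5 degrees

204.5 degrees


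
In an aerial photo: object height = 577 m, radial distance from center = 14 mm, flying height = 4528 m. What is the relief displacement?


d = h * r / H = 577 * 14 / 4528 = 1.78 mm

1.78 mm


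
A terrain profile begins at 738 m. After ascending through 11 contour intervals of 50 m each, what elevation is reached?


elevation = 738 + 11 * 50 = 1288 m

1288 m


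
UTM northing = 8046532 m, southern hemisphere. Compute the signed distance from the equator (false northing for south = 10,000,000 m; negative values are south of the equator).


For southern: actual = 8046532 - 10000000 = -1953468 m

-1953468 m


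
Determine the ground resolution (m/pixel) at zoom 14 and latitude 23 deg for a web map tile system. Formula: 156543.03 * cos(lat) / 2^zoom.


res = 156543.03 * cos(23) / 2^14 = 156543.03 * 0.92050485 / 16384 = 8.8 m/pixel

8.8 m/pixel


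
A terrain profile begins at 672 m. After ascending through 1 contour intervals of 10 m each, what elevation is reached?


elevation = 672 + 1 * 10 = 682 m

682 m


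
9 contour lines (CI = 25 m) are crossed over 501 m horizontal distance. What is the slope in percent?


elevation change = 9 * 25 = 225 m
slope = 225 / 501 * 100 = 44.9%

44.9%


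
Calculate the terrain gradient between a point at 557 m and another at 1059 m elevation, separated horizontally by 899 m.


gradient = (1059 - 557) / 899 = 502 / 899 = 0.5584

0.5584


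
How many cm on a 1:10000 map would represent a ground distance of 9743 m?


map_cm = 9743 * 100 / 10000 = 97.43 cm

97.43 cm


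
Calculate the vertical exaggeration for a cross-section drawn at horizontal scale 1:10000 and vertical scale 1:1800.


VE = horizontal_scale / vertical_scale = 10000 / 1800 ≈ 5.6

5.6x


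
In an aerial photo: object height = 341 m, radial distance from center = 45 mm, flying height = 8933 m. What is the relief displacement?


d = h * r / H = 341 * 45 / 8933 = 1.72 mm

1.72 mm


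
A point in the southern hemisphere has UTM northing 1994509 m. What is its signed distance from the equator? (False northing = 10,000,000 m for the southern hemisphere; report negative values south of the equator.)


For southern: actual = 1994509 - 10000000 = -8005491 m

-8005491 m


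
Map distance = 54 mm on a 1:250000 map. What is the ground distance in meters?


ground = 54 mm * 250000 / 1000 = 13500.0 m

13500.0 m


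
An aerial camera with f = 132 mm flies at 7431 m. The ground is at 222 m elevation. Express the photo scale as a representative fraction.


scale = f / (H - h) = 132 mm / 7209 m = 132 / 7209000 = 1:54614

1:54614


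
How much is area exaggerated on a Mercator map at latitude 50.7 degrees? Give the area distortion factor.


area_distortion = 1/cos^2(50.7) = 2.493

2.493


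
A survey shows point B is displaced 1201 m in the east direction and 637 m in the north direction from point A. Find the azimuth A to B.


az = atan2(1201, 637) = 62.1 deg
adjusted to 0-360: 62.1 degrees

62.1 degrees


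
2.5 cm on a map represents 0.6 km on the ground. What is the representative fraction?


ground = 0.6 km = 60000 cm; RF denominator = ground / map = 60000 / 2.5 = 24000; RF = 1:24000

1:24000


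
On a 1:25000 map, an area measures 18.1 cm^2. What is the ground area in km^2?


ground_area = 18.1 * (25000/100)^2 = 1131250.0 m^2 = 1.13125 km^2 ≈ 1.131 km^2

1.131 km^2


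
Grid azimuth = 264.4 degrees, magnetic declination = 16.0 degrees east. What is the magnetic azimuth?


magnetic azimuth = grid azimuth - declination (east +ve)
mag_az = 264.4 - 16.0 = 248.4 degrees

248.4 degrees


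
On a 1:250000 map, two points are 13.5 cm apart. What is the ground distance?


ground = 13.5 cm * 250000 / 100 = 33750.0 m = 33.75 km

33.75 km


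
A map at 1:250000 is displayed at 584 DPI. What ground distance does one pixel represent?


pixel_cm = 2.54 / 584 ≈ 0.004349 cm
ground = pixel_cm * 250000 / 100 = 2.54 * 250000 / (584 * 100) = 635000 / 58400 ≈ 10.87 m

10.87 m


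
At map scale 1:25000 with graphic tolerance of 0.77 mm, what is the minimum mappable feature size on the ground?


ground = 0.77 mm * 25000 / 1000 = 19.25 m

19.25 m


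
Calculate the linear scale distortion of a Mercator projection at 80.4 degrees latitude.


SF = 1 / cos(80.4) = 1 / 0.166769 = 5.996

5.996


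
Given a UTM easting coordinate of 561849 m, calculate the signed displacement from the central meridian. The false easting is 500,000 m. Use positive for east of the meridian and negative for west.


displacement = 561849 - 500000 = 61849 m

61849 m


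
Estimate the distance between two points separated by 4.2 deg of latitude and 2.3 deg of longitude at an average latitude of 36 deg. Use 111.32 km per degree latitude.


dlat_km = 4.2 * 111.32 = 467.544
dlon_km = 2.3 * 111.32 * cos(36) ≈ 207.137
dist = sqrt(467.544^2 + 207.137^2) ≈ 511.4 km

511.4 km


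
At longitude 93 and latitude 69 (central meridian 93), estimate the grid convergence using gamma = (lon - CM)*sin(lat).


gamma = (93 - 93) * sin(69) = 0 * 0.93358 = 0.0 degrees

0.0 degrees


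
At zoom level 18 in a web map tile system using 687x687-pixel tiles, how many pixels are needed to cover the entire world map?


tiles per axis = 2^18 = 262144
total tiles = 262144^2 = 68719476736
pixels per axis = 262144 * 687 = 180092928
total pixels = 180092928^2 = 32433462715613184

32433462715613184 pixels


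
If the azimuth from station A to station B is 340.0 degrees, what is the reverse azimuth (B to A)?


back azimuth = (340.0 + 180) mod 360 = 160.0 degrees

160.0 degrees


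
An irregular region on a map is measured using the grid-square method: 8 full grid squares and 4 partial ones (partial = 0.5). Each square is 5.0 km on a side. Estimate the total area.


effective squares = 8 + 4 * 0.5 = 10.0
area = 10.0 * 25.0 = 250.0 km^2

250.0 km^2


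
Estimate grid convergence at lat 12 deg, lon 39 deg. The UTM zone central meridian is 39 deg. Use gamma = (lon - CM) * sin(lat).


gamma = (39 - 39) * sin(12) = 0 * 0.207912 = 0.0 degrees

0.0 degrees


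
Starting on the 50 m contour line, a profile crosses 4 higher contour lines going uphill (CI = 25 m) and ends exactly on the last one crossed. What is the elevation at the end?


elevation = 50 + 4 * 25 = 150 m

150 m


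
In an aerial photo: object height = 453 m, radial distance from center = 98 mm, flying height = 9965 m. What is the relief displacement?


d = h * r / H = 453 * 98 / 9965 = 4.45 mm

4.45 mm


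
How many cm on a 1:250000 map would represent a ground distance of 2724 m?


map_cm = 2724 * 100 / 250000 = 1.0896 cm ≈ 1.09 cm

1.09 cm


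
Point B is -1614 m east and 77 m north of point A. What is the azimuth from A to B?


az = atan2(-1614, 77) = -87.3 deg
adjusted to 0-360: 272.7 degrees

272.7 degrees


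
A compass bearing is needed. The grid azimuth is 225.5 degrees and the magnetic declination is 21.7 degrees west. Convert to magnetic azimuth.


magnetic azimuth = grid azimuth - declination (east +ve)
mag_az = 225.5 - -21.7 = 247.2 degrees

247.2 degrees


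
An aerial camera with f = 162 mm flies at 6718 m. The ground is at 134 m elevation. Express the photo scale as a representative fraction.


scale = f / (H - h) = 162 mm / 6584 m = 162 / 6584000 = 1:40642

1:40642


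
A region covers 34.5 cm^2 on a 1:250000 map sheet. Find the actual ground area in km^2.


ground_area = 34.5 * (250000/100)^2 = 215625000.0 m^2 = 215.625 km^2

215.625 km^2


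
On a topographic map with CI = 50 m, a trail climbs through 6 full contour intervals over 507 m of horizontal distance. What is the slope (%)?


elevation change = 6 * 50 = 300 m
slope = 300 / 507 * 100 = 59.2%

59.2%


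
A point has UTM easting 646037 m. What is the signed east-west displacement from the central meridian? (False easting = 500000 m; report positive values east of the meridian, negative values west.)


displacement = 646037 - 500000 = 146037 m

146037 m


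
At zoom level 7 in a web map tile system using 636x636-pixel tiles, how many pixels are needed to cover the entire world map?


tiles per axis = 2^7 = 128
total tiles = 128^2 = 16384
pixels per axis = 128 * 636 = 81408
total pixels = 81408^2 = 6627262464

6627262464 pixels


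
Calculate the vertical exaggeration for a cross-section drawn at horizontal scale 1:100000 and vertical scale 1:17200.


VE = horizontal_scale / vertical_scale = 100000 / 17200 ≈ 5.8

5.8x


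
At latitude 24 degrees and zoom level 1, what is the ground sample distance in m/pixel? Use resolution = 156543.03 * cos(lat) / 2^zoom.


res = 156543.03 * cos(24) / 2^1 = 156543.03 * 0.91354546 / 2 = 71504.59 m/pixel

71504.59 m/pixel


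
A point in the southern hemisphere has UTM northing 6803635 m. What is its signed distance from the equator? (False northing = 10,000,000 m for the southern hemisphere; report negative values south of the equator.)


For southern: actual = 6803635 - 10000000 = -3196365 m

-3196365 m


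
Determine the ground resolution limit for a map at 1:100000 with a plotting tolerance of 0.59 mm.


ground = 0.59 mm * 100000 / 1000 = 59.0 m

59.0 m


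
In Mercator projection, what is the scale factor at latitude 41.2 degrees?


SF = 1 / cos(41.2) = 1 / 0.752415 = 1.329

1.329


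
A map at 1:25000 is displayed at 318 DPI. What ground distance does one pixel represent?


pixel_cm = 2.54 / 318 ≈ 0.007987 cm
ground = pixel_cm * 25000 / 100 = 2.54 * 25000 / (318 * 100) = 63500 / 31800 ≈ 2.0 m

2.0 m


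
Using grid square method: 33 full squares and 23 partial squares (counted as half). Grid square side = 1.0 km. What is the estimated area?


effective squares = 33 + 23 * 0.5 = 44.5
area = 44.5 * 1.0 = 44.5 km^2

44.5 km^2


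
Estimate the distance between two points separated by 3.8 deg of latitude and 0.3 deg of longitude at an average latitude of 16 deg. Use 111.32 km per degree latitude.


dlat_km = 3.8 * 111.32 = 423.016
dlon_km = 0.3 * 111.32 * cos(16) ≈ 32.102
dist = sqrt(423.016^2 + 32.102^2) ≈ 424.2 km

424.2 km


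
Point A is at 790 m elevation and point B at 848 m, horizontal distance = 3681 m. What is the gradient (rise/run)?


gradient = (848 - 790) / 3681 = 58 / 3681 = 0.0158

0.0158


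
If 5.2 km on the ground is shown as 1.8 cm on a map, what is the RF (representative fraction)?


ground = 5.2 km = 520000 cm; RF denominator = ground / map = 520000 / 1.8 ≈ 288889; RF = 1:288889

1:288889


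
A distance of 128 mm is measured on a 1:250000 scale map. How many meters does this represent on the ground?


ground = 128 mm * 250000 / 1000 = 32000.0 m

32000.0 m


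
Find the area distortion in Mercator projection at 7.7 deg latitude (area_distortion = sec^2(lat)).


area_distortion = 1/cos^2(7.7) = 1.018

1.018


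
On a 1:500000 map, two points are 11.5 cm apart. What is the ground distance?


ground = 11.5 cm * 500000 / 100 = 57500.0 m = 57.5 km

57.5 km


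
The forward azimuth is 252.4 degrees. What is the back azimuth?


back azimuth = (252.4 + 180) mod 360 = 72.4 degrees

72.4 degrees


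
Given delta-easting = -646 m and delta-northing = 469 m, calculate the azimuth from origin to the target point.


az = atan2(-646, 469) = -54.0 deg
adjusted to 0-360: 306.0 degrees

306.0 degrees


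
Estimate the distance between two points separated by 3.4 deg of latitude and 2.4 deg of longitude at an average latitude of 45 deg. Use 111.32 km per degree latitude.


dlat_km = 3.4 * 111.32 = 378.488
dlon_km = 2.4 * 111.32 * cos(45) ≈ 188.916
dist = sqrt(378.488^2 + 188.916^2) ≈ 423.0 km

423.0 km


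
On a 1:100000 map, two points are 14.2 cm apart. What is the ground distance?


ground = 14.2 cm * 100000 / 100 = 14200.0 m = 14.2 km

14.2 km


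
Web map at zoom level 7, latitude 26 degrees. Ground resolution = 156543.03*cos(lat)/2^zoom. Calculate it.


res = 156543.03 * cos(26) / 2^7 = 156543.03 * 0.89879405 / 128 = 1099.22 m/pixel

1099.22 m/pixel


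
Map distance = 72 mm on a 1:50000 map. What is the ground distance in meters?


ground = 72 mm * 50000 / 1000 = 3600.0 m

3600.0 m


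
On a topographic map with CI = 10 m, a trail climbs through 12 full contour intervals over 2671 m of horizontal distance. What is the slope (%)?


elevation change = 12 * 10 = 120 m
slope = 120 / 2671 * 100 = 4.5%

4.5%


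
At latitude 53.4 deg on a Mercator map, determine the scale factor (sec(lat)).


SF = 1 / cos(53.4) = 1 / 0.596225 = 1.677

1.677


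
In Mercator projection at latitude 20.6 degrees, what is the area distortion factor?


area_distortion = 1/cos^2(20.6) = 1.141

1.141


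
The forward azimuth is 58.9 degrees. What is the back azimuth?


back azimuth = (58.9 + 180) mod 360 = 238.9 degrees

238.9 degrees


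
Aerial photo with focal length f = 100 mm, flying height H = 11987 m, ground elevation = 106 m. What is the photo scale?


scale = f / (H - h) = 100 mm / 11881 m = 100 / 11881000 = 1:118810

1:118810


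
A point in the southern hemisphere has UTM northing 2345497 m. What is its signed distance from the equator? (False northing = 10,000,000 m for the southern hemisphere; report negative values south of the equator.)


For southern: actual = 2345497 - 10000000 = -7654503 m

-7654503 m


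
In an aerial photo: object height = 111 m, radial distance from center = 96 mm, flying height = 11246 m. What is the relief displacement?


d = h * r / H = 111 * 96 / 11246 = 0.95 mm

0.95 mm


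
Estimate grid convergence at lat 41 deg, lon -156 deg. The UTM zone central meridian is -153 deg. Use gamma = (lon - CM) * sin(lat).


gamma = (-156 - -153) * sin(41) = -3 * 0.656059 = -1.968 degrees

-1.968 degrees


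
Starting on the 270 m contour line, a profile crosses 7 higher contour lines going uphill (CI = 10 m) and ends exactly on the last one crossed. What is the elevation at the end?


elevation = 270 + 7 * 10 = 340 m

340 m


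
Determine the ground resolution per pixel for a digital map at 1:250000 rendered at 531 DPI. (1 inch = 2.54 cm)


pixel_cm = 2.54 / 531 ≈ 0.004783 cm
ground = pixel_cm * 250000 / 100 = 2.54 * 250000 / (531 * 100) = 635000 / 53100 ≈ 11.96 m

11.96 m


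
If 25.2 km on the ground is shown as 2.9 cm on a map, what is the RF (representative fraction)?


ground = 25.2 km = 2520000 cm; RF denominator = ground / map = 2520000 / 2.9 ≈ 868966; RF = 1:868966

1:868966


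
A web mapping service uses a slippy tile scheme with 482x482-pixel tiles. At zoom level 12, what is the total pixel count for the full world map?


tiles per axis = 2^12 = 4096
total tiles = 4096^2 = 16777216
pixels per axis = 4096 * 482 = 1974272
total pixels = 1974272^2 = 3897749929984

3897749929984 pixels


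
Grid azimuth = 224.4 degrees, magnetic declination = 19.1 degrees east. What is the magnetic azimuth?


magnetic azimuth = grid azimuth - declination (east +ve)
mag_az = 224.4 - 19.1 = 205.3 degrees

205.3 degrees


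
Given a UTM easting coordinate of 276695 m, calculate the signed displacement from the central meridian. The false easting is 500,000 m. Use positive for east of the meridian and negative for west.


displacement = 276695 - 500000 = -223305 m

-223305 m


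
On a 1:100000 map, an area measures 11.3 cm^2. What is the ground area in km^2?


ground_area = 11.3 * (100000/100)^2 = 11300000.0 m^2 = 11.3 km^2

11.3 km^2


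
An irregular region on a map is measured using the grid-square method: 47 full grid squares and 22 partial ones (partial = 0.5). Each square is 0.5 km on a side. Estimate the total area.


effective squares = 47 + 22 * 0.5 = 58.0
area = 58.0 * 0.25 = 14.5 km^2

14.5 km^2


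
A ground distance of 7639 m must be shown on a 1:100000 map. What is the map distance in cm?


map_cm = 7639 * 100 / 100000 = 7.639 cm ≈ 7.64 cm

7.64 cm


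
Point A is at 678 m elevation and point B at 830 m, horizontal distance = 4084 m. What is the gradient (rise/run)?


gradient = (830 - 678) / 4084 = 152 / 4084 = 0.0372

0.0372


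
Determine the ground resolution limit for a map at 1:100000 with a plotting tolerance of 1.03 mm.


ground = 1.03 mm * 100000 / 1000 = 103.0 m

103.0 m


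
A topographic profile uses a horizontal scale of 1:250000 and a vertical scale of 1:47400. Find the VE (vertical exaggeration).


VE = horizontal_scale / vertical_scale = 250000 / 47400 ≈ 5.3

5.3x


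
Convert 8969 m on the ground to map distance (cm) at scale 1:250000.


map_cm = 8969 * 100 / 250000 = 3.5876 cm ≈ 3.59 cm

3.59 cm


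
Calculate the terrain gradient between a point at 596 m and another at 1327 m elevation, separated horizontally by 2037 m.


gradient = (1327 - 596) / 2037 = 731 / 2037 = 0.3589

0.3589


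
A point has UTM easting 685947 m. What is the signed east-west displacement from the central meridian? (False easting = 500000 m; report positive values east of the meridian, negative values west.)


displacement = 685947 - 500000 = 185947 m

185947 m


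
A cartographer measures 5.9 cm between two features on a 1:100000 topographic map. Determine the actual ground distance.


ground = 5.9 cm * 100000 / 100 = 5900.0 m = 5.9 km

5.9 km


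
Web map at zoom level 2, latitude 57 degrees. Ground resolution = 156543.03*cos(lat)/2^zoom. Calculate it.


res = 156543.03 * cos(57) / 2^2 = 156543.03 * 0.54463904 / 4 = 21314.86 m/pixel

21314.86 m/pixel


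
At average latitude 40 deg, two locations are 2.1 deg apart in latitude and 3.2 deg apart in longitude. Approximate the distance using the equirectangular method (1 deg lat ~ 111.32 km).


dlat_km = 2.1 * 111.32 = 233.772
dlon_km = 3.2 * 111.32 * cos(40) ≈ 272.883
dist = sqrt(233.772^2 + 272.883^2) ≈ 359.3 km

359.3 km


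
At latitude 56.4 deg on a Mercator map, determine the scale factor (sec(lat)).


SF = 1 / cos(56.4) = 1 / 0.553392 = 1.807

1.807


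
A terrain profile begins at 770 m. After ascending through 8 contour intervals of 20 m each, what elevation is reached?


elevation = 770 + 8 * 20 = 930 m

930 m


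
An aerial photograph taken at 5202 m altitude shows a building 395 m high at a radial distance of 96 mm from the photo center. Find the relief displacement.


d = h * r / H = 395 * 96 / 5202 = 7.29 mm

7.29 mm


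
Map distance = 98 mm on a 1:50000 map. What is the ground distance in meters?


ground = 98 mm * 50000 / 1000 = 4900.0 m

4900.0 m


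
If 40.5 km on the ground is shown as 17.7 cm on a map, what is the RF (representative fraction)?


ground = 40.5 km = 4050000 cm; RF denominator = ground / map = 4050000 / 17.7 ≈ 228814; RF = 1:228814

1:228814


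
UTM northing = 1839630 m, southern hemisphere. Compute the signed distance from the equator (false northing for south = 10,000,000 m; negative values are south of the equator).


For southern: actual = 1839630 - 10000000 = -8160370 m

-8160370 m


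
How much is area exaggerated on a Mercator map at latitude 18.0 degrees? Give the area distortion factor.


area_distortion = 1/cos^2(18.0) = 1.106

1.106


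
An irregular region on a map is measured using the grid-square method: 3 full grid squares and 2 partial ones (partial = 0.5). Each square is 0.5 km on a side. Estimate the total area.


effective squares = 3 + 2 * 0.5 = 4.0
area = 4.0 * 0.25 = 1.0 km^2

1.0 km^2


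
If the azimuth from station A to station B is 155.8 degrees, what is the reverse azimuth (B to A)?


back azimuth = (155.8 + 180) mod 360 = 335.8 degrees

335.8 degrees


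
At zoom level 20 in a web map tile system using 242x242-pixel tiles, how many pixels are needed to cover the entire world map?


tiles per axis = 2^20 = 1048576
total tiles = 1048576^2 = 1099511627776
pixels per axis = 1048576 * 242 = 253755392
total pixels = 253755392^2 = 64391798969073664

64391798969073664 pixels


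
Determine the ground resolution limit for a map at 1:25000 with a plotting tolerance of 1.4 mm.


ground = 1.4 mm * 25000 / 1000 = 35.0 m

35.0 m


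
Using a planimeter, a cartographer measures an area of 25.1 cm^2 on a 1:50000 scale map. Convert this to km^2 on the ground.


ground_area = 25.1 * (50000/100)^2 = 6275000.0 m^2 = 6.275 km^2

6.275 km^2


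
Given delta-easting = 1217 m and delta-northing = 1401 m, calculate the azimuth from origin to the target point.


az = atan2(1217, 1401) = 41.0 deg
adjusted to 0-360: 41.0 degrees

41.0 degrees


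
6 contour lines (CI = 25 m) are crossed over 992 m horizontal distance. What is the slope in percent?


elevation change = 6 * 25 = 150 m
slope = 150 / 992 * 100 = 15.1%

15.1%


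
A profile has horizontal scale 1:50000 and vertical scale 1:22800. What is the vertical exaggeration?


VE = horizontal_scale / vertical_scale = 50000 / 22800 ≈ 2.2

2.2x


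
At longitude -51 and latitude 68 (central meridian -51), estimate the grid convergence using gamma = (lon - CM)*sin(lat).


gamma = (-51 - -51) * sin(68) = 0 * 0.927184 = 0.0 degrees

0.0 degrees


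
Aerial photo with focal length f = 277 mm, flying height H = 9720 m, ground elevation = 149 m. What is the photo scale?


scale = f / (H - h) = 277 mm / 9571 m = 277 / 9571000 = 1:34552

1:34552


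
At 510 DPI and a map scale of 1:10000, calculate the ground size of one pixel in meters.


pixel_cm = 2.54 / 510 ≈ 0.00498 cm
ground = pixel_cm * 10000 / 100 = 2.54 * 10000 / (510 * 100) = 25400 / 51000 ≈ 0.5 m

0.5 m


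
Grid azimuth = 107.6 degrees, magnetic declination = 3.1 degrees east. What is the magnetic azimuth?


magnetic azimuth = grid azimuth - declination (east +ve)
mag_az = 107.6 - 3.1 = 104.5 degrees

104.5 degrees


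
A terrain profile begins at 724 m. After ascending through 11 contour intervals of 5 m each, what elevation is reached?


elevation = 724 + 11 * 5 = 779 m

779 m


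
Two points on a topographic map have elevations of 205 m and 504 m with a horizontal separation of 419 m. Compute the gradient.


gradient = (504 - 205) / 419 = 299 / 419 = 0.7136

0.7136


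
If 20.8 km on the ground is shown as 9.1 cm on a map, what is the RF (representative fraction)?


ground = 20.8 km = 2080000 cm; RF denominator = ground / map = 2080000 / 9.1 ≈ 228571; RF = 1:228571

1:228571


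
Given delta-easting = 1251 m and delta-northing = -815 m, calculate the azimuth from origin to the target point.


az = atan2(1251, -815) = 123.1 deg
adjusted to 0-360: 123.1 degrees

123.1 degrees


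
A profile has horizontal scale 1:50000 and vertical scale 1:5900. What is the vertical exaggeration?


VE = horizontal_scale / vertical_scale = 50000 / 5900 ≈ 8.5

8.5x


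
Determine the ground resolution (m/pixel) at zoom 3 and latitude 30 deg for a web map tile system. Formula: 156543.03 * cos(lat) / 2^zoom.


res = 156543.03 * cos(30) / 2^3 = 156543.03 * 0.8660254 / 8 = 16946.28 m/pixel

16946.28 m/pixel


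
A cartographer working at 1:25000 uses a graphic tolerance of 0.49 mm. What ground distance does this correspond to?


ground = 0.49 mm * 25000 / 1000 = 12.25 m

12.25 m


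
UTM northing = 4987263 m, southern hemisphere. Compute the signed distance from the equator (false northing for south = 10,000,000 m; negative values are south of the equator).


For southern: actual = 4987263 - 10000000 = -5012737 m

-5012737 m


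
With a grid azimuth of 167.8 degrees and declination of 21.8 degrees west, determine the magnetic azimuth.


magnetic azimuth = grid azimuth - declination (east +ve)
mag_az = 167.8 - -21.8 = 189.6 degrees

189.6 degrees
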